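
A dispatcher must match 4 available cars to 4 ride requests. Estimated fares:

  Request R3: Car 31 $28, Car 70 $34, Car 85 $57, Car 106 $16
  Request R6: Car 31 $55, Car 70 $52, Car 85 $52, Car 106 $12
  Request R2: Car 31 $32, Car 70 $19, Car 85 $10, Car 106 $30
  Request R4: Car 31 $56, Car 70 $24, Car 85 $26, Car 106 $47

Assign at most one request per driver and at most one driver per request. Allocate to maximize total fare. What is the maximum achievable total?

Optimal: Car 31→Request R4 ($56), Car 70→Request R6 ($52), Car 85→Request R3 ($57), Car 106→Request R2 ($30) — total 56+52+57+30 = $195.
Column-greedy (each request in turn goes to its best remaining driver) gives $166, worse by 29.
Next-best assignment: Car 31→Request R2, Car 70→Request R6, Car 85→Request R3, Car 106→Request R4 = $188.
Every other assignment is strictly worse.

Maximum total: $195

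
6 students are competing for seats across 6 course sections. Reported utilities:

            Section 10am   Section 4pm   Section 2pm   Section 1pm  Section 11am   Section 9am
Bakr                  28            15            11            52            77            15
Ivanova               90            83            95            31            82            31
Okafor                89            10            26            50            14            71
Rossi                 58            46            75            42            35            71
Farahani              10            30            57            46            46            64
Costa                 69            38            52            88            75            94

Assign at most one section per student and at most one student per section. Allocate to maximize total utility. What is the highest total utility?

Max total: 476 points

Optimal: Bakr→Section 11am (77 points), Ivanova→Section 4pm (83 points), Okafor→Section 10am (89 points), Rossi→Section 2pm (75 points), Farahani→Section 9am (64 points), Costa→Section 1pm (88 points) — total 77+83+89+75+64+88 = 476 points.
Row-greedy (each student in turn takes its best remaining section) gives 416 points, worse by 60.
Next-best assignment: Bakr→Section 11am, Ivanova→Section 4pm, Okafor→Section 10am, Rossi→Section 9am, Farahani→Section 2pm, Costa→Section 1pm = 465 points.
Swapping Okafor↔Farahani (Okafor→Section 9am 71 points, Farahani→Section 10am 10 points) loses 72.
Every other assignment is strictly worse.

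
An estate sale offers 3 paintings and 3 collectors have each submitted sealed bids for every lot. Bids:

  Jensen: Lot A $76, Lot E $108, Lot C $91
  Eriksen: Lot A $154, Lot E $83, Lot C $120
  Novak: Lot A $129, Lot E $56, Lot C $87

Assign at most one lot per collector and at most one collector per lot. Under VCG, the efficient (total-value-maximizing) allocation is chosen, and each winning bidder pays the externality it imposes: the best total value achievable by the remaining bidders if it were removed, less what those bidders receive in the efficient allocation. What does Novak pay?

Efficient allocation: Jensen→Lot E ($108), Eriksen→Lot C ($120), Novak→Lot A ($129); total welfare W = $357.
Novak receives Lot A at value $129, so the others get W − 129 = $228.
Without Novak: best allocation of the remaining 2 bidders over all 3 lots is Jensen→Lot E ($108), Eriksen→Lot A ($154), total $262.
VCG payment = (others' best without Novak) − (others' welfare with Novak) = 262 − 228 = $34.

Novak pays $34.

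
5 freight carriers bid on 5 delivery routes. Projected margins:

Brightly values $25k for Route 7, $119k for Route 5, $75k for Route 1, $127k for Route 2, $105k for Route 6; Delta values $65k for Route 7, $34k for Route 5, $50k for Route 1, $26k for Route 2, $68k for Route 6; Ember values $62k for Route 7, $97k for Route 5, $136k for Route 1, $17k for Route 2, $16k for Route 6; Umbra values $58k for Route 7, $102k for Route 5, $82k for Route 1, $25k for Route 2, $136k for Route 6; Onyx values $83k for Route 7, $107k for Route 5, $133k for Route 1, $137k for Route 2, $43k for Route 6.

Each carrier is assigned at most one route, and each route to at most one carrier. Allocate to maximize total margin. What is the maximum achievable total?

Optimal: Brightly→Route 5 ($119k), Delta→Route 7 ($65k), Ember→Route 1 ($136k), Umbra→Route 6 ($136k), Onyx→Route 2 ($137k) — total 119+65+136+136+137 = $593k.
Column-greedy (each route in turn goes to its best remaining carrier) gives $500k, worse by 93.
Next-best assignment: Brightly→Route 2, Delta→Route 7, Ember→Route 1, Umbra→Route 6, Onyx→Route 5 = $571k.
Checked against all permutations: $593k is optimal.

Max total: $593k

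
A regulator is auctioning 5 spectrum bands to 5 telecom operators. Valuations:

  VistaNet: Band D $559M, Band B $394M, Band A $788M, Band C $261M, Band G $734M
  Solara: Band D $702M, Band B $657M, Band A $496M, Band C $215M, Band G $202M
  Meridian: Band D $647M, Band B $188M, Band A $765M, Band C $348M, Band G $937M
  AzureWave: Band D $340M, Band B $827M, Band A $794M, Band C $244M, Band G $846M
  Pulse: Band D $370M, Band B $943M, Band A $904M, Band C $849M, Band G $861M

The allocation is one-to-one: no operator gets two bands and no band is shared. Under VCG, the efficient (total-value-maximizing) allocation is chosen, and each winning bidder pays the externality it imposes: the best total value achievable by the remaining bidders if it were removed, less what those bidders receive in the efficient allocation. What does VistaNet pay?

VistaNet pays $61M.

Efficient allocation: VistaNet→Band A ($788M), Solara→Band D ($702M), Meridian→Band G ($937M), AzureWave→Band B ($827M), Pulse→Band C ($849M); total welfare W = $4103M.
VistaNet receives Band A at value $788M, so the others get W − 788 = $3315M.
Without VistaNet: best allocation of the remaining 4 bidders over all 5 bands is Solara→Band D ($702M), Meridian→Band G ($937M), AzureWave→Band A ($794M), Pulse→Band B ($943M), total $3376M.
VCG payment = (others' best without VistaNet) − (others' welfare with VistaNet) = 3376 − 3315 = $61M.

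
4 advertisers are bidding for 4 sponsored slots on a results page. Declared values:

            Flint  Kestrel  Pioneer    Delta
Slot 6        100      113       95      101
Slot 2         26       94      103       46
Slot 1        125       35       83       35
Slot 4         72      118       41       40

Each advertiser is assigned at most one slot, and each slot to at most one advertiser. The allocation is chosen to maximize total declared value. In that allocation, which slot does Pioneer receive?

Pioneer receives Slot 2.

Optimal: Flint→Slot 1 ($125), Kestrel→Slot 4 ($118), Pioneer→Slot 2 ($103), Delta→Slot 6 ($101) — total 125+118+103+101 = $447.
Column-greedy (each slot in turn goes to its best remaining advertiser) gives $381, worse by 66.
Checked against all permutations: $447 is optimal.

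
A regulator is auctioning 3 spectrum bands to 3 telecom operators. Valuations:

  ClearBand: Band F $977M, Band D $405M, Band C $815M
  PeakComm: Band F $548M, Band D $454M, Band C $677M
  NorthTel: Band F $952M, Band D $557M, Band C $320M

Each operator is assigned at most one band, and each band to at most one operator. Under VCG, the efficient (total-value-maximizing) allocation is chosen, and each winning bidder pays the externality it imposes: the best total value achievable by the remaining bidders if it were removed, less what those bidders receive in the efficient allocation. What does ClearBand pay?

ClearBand pays $223M.

Efficient allocation: ClearBand→Band C ($815M), PeakComm→Band D ($454M), NorthTel→Band F ($952M); total welfare W = $2221M.
ClearBand receives Band C at value $815M, so the others get W − 815 = $1406M.
Without ClearBand: best allocation of the remaining 2 bidders over all 3 bands is PeakComm→Band C ($677M), NorthTel→Band F ($952M), total $1629M.
VCG payment = (others' best without ClearBand) − (others' welfare with ClearBand) = 1629 − 1406 = $223M.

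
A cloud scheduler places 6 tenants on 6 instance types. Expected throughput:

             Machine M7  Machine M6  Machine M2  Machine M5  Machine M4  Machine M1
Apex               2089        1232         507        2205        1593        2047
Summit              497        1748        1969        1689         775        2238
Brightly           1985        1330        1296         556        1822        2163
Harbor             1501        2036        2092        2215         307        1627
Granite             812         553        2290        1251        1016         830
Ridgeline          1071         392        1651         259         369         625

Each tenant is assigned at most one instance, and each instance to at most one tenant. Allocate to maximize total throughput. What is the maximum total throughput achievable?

Max total: 11662 ops/s

Optimal: Apex→Machine M5 (2205 ops/s), Summit→Machine M1 (2238 ops/s), Brightly→Machine M4 (1822 ops/s), Harbor→Machine M6 (2036 ops/s), Granite→Machine M2 (2290 ops/s), Ridgeline→Machine M7 (1071 ops/s) — total 2205+2238+1822+2036+2290+1071 = 11662 ops/s.
Row-greedy (each tenant in turn takes its best remaining instance) gives 9928 ops/s, worse by 1734.
No other one-to-one assignment exceeds 11662 ops/s.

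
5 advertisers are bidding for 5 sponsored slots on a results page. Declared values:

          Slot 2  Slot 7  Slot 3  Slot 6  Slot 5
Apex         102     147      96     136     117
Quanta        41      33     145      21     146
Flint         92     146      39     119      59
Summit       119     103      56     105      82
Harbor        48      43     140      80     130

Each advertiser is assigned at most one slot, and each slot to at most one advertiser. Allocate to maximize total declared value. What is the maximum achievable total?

Maximum total: $687

This is a one-to-one assignment (maximum-weight bipartite matching).
Optimal: Apex→Slot 6 ($136), Quanta→Slot 5 ($146), Flint→Slot 7 ($146), Summit→Slot 2 ($119), Harbor→Slot 3 ($140) — total 136+146+146+119+140 = $687.
Row-greedy (each advertiser in turn takes its best remaining slot) gives $671, worse by 16.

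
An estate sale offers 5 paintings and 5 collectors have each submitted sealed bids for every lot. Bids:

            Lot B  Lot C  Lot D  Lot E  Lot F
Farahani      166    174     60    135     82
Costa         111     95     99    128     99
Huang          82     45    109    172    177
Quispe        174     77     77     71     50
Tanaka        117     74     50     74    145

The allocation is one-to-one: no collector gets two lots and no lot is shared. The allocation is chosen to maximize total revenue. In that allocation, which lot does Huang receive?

Huang receives Lot E.

Optimal: Farahani→Lot C ($174), Costa→Lot D ($99), Huang→Lot E ($172), Quispe→Lot B ($174), Tanaka→Lot F ($145) — total 174+99+172+174+145 = $764.
Column-greedy (each lot in turn goes to its best remaining collector) gives $730, worse by 34.
Next-best assignment: Farahani→Lot C, Costa→Lot E, Huang→Lot D, Quispe→Lot B, Tanaka→Lot F = $730.
Swapping Tanaka↔Quispe (Tanaka→Lot B $117, Quispe→Lot F $50) loses 152.
Huang's own top lot is Lot F ($177), but forcing Huang→Lot F and reassigning the rest optimally gives only $703 — worse by 61.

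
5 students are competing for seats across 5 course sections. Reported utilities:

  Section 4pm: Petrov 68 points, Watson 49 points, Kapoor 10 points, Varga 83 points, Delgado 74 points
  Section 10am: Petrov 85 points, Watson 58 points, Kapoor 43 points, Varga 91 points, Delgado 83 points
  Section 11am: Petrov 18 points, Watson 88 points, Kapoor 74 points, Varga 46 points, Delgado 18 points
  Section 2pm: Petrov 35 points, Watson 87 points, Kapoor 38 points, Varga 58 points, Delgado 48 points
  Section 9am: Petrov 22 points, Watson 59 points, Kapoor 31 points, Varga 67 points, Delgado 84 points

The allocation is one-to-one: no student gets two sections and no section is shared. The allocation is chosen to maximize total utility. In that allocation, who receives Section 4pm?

Optimal: Petrov→Section 10am (85 points), Watson→Section 2pm (87 points), Kapoor→Section 11am (74 points), Varga→Section 4pm (83 points), Delgado→Section 9am (84 points) — total 85+87+74+83+84 = 413 points.
Max-entry greedy (repeatedly take the single best remaining cell) gives 369 points, worse by 44.
Varga's own top section is Section 10am (91 points), but forcing Varga→Section 10am and reassigning the rest optimally gives only 404 points — worse by 9.

Varga receives Section 4pm.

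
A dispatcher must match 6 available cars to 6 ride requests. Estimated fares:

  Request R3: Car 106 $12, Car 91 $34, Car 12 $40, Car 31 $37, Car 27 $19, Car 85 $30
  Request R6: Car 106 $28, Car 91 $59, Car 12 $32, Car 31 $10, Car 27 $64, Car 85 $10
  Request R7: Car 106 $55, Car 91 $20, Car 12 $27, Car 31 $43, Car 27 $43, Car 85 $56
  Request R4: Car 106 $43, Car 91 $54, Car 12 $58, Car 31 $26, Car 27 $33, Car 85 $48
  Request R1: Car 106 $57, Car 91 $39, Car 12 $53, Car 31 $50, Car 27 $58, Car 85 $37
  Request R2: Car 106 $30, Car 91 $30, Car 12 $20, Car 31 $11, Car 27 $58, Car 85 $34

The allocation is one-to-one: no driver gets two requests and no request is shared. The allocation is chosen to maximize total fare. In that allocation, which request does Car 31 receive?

This is the linear assignment problem.
Optimal: Car 106→Request R1 ($57), Car 91→Request R6 ($59), Car 12→Request R4 ($58), Car 31→Request R3 ($37), Car 27→Request R2 ($58), Car 85→Request R7 ($56) — total 57+59+58+37+58+56 = $325.
Column-greedy (each request in turn goes to its best remaining driver) gives $282, worse by 43.
Next-best assignment: Car 106→Request R7, Car 91→Request R6, Car 12→Request R3, Car 31→Request R1, Car 27→Request R2, Car 85→Request R4 = $310.
Checked against all permutations: $325 is optimal.
Car 31's own top request is Request R1 ($50), but forcing Car 31→Request R1 and reassigning the rest optimally gives only $310 — worse by 15.

Car 31 receives Request R3.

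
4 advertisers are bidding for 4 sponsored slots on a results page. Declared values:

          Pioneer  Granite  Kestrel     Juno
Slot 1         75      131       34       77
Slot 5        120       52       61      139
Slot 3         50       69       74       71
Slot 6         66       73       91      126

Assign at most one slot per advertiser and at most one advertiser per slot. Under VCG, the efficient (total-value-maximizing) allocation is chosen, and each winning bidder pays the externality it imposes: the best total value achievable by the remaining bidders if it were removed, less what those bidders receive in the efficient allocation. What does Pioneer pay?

Pioneer pays $30.

Efficient allocation: Pioneer→Slot 5 ($120), Granite→Slot 1 ($131), Kestrel→Slot 3 ($74), Juno→Slot 6 ($126); total welfare W = $451.
Pioneer receives Slot 5 at value $120, so the others get W − 120 = $331.
Without Pioneer: best allocation of the remaining 3 bidders over all 4 slots is Granite→Slot 1 ($131), Kestrel→Slot 6 ($91), Juno→Slot 5 ($139), total $361.
VCG payment = (others' best without Pioneer) − (others' welfare with Pioneer) = 361 − 331 = $30.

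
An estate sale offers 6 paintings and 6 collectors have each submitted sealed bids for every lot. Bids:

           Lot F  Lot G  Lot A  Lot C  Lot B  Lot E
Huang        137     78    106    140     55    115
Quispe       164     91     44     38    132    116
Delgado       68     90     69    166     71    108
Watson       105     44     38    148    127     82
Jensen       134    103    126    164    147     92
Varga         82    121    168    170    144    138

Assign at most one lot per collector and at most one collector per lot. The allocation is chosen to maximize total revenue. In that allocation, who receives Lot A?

Varga receives Lot A.

Optimal: Huang→Lot E ($115), Quispe→Lot F ($164), Delgado→Lot C ($166), Watson→Lot B ($127), Jensen→Lot G ($103), Varga→Lot A ($168) — total 115+164+166+127+103+168 = $843.
Max-entry greedy (repeatedly take the single best remaining cell) gives $724, worse by 119.
Next-best assignment: Huang→Lot E, Quispe→Lot F, Delgado→Lot G, Watson→Lot C, Jensen→Lot B, Varga→Lot A = $832.
Every other assignment is strictly worse.
Varga's own top lot is Lot C ($170), but forcing Varga→Lot C and reassigning the rest optimally gives only $792 — worse by 51.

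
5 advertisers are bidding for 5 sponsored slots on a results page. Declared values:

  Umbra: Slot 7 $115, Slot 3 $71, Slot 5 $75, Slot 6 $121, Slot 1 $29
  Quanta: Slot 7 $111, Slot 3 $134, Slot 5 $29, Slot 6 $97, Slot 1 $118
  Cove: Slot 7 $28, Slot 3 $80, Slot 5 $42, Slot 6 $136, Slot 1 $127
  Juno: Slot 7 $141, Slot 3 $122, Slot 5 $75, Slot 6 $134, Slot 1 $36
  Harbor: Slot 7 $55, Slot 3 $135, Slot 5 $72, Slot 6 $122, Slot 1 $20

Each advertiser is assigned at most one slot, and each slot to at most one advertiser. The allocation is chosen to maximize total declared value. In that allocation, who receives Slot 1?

Optimal: Umbra→Slot 5 ($75), Quanta→Slot 1 ($118), Cove→Slot 6 ($136), Juno→Slot 7 ($141), Harbor→Slot 3 ($135) — total 75+118+136+141+135 = $605.
Row-greedy (each advertiser in turn takes its best remaining slot) gives $595, worse by 10.
No other one-to-one assignment exceeds $605.
Quanta's own top slot is Slot 3 ($134), but forcing Quanta→Slot 3 and reassigning the rest optimally gives only $599 — worse by 6.

Quanta receives Slot 1.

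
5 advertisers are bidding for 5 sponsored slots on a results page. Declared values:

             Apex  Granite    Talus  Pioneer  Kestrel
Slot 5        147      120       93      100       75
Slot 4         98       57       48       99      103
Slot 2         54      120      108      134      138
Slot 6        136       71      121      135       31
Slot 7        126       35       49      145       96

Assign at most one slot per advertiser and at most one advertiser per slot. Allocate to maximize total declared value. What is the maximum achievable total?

Maximum total: $636

Optimal: Apex→Slot 5 ($147), Granite→Slot 2 ($120), Talus→Slot 6 ($121), Pioneer→Slot 7 ($145), Kestrel→Slot 4 ($103) — total 147+120+121+145+103 = $636.
Column-greedy (each slot in turn goes to its best remaining advertiser) gives $540, worse by 96.
Checked against all permutations: $636 is optimal.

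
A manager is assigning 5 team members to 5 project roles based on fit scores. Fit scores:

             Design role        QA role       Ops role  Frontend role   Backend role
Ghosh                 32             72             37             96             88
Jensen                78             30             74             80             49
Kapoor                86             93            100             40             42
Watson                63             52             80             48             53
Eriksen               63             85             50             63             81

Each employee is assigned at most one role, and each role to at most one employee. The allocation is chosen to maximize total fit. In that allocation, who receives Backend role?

This is the linear assignment problem.
Optimal: Ghosh→Frontend role (96 pts), Jensen→Design role (78 pts), Kapoor→QA role (93 pts), Watson→Ops role (80 pts), Eriksen→Backend role (81 pts) — total 96+78+93+80+81 = 428 pts.
Column-greedy (each role in turn goes to its best remaining employee) gives 396 pts, worse by 32.
Every other assignment is strictly worse.
Eriksen's own top role is QA role (85 pts), but forcing Eriksen→QA role and reassigning the rest optimally gives only 419 pts — worse by 9.

Eriksen receives Backend role.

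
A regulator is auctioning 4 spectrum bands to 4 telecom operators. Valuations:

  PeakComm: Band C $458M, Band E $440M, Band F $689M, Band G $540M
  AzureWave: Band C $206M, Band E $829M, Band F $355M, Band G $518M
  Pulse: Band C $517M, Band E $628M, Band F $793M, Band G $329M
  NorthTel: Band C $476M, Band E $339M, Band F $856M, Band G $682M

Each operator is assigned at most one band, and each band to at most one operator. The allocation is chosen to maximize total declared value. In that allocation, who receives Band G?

NorthTel receives Band G.

Optimal: PeakComm→Band C ($458M), AzureWave→Band E ($829M), Pulse→Band F ($793M), NorthTel→Band G ($682M) — total 458+829+793+682 = $2762M.
Column-greedy (each band in turn goes to its best remaining operator) gives $2742M, worse by 20.
Next-best assignment: PeakComm→Band G, AzureWave→Band E, Pulse→Band C, NorthTel→Band F = $2742M.
NorthTel's own top band is Band F ($856M), but forcing NorthTel→Band F and reassigning the rest optimally gives only $2742M — worse by 20.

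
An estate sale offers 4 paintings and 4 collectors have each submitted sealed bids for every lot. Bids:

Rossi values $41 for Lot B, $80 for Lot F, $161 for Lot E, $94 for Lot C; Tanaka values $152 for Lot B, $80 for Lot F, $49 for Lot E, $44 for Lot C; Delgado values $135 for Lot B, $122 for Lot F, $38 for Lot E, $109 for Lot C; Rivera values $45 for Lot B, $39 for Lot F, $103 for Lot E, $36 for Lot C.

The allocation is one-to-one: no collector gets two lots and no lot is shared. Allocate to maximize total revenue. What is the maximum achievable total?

Max total: $471

Optimal: Rossi→Lot E ($161), Tanaka→Lot B ($152), Delgado→Lot F ($122), Rivera→Lot C ($36) — total 161+152+122+36 = $471.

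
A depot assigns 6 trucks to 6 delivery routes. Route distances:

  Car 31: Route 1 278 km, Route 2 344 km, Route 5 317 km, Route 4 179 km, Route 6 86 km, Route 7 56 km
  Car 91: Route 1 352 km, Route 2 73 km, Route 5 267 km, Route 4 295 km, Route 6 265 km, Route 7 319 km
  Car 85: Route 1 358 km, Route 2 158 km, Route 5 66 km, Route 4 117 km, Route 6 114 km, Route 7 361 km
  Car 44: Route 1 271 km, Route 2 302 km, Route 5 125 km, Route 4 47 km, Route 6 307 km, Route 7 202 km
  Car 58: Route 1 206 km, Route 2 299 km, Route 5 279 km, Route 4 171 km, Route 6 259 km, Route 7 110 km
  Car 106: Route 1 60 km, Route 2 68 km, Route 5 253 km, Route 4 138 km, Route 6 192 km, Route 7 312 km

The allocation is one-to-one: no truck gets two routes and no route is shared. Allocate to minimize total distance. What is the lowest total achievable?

Minimum total: 442 km

Optimal: Car 31→Route 6 (86 km), Car 91→Route 2 (73 km), Car 85→Route 5 (66 km), Car 44→Route 4 (47 km), Car 58→Route 7 (110 km), Car 106→Route 1 (60 km) — total 86+73+66+47+110+60 = 442 km.
Row-greedy (each truck in turn takes its cheapest remaining route) gives 640 km, worse by 198.
Swapping Car 44↔Car 58 (Car 44→Route 7 202 km, Car 58→Route 4 171 km) adds 216.
Every other assignment is strictly worse.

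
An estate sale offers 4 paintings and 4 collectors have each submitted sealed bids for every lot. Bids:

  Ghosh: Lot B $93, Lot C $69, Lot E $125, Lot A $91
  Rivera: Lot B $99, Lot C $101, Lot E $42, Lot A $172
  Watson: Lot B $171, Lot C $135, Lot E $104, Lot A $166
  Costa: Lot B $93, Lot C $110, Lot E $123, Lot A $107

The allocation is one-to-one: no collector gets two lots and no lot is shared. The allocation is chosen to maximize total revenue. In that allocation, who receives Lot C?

Optimal: Ghosh→Lot E ($125), Rivera→Lot A ($172), Watson→Lot B ($171), Costa→Lot C ($110) — total 125+172+171+110 = $578.
Next-best assignment: Ghosh→Lot C, Rivera→Lot A, Watson→Lot B, Costa→Lot E = $535.
Swapping Rivera↔Ghosh (Rivera→Lot E $42, Ghosh→Lot A $91) loses 164.
No other one-to-one assignment exceeds $578.
Costa's own top lot is Lot E ($123), but forcing Costa→Lot E and reassigning the rest optimally gives only $535 — worse by 43.

Costa receives Lot C.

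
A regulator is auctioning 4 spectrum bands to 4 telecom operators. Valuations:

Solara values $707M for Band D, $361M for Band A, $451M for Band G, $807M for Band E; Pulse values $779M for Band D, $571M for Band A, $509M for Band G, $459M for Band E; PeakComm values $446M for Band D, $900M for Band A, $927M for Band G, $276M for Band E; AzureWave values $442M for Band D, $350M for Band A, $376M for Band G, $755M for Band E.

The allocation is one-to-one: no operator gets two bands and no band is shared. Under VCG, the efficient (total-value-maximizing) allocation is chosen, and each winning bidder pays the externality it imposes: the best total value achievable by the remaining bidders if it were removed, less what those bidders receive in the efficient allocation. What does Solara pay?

Solara pays $208M.

Efficient allocation: Solara→Band D ($707M), Pulse→Band A ($571M), PeakComm→Band G ($927M), AzureWave→Band E ($755M); total welfare W = $2960M.
Solara receives Band D at value $707M, so the others get W − 707 = $2253M.
Without Solara: best allocation of the remaining 3 bidders over all 4 bands is Pulse→Band D ($779M), PeakComm→Band G ($927M), AzureWave→Band E ($755M), total $2461M.
VCG payment = (others' best without Solara) − (others' welfare with Solara) = 2461 − 2253 = $208M.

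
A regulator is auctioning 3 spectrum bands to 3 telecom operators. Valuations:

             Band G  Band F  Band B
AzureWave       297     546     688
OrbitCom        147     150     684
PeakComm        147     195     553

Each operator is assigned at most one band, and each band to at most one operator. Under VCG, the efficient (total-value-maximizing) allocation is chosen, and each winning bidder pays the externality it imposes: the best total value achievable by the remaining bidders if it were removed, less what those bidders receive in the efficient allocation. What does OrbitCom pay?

OrbitCom pays $406M.

Efficient allocation: AzureWave→Band F ($546M), OrbitCom→Band B ($684M), PeakComm→Band G ($147M); total welfare W = $1377M.
OrbitCom receives Band B at value $684M, so the others get W − 684 = $693M.
Without OrbitCom: best allocation of the remaining 2 bidders over all 3 bands is AzureWave→Band F ($546M), PeakComm→Band B ($553M), total $1099M.
VCG payment = (others' best without OrbitCom) − (others' welfare with OrbitCom) = 1099 − 693 = $406M.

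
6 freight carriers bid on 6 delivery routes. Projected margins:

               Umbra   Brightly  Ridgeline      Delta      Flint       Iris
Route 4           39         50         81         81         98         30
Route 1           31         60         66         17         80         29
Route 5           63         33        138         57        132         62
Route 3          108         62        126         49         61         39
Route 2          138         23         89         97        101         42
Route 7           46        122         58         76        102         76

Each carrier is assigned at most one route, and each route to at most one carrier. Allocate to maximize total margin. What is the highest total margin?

Max total: $628k

This is the linear assignment problem.
Optimal: Umbra→Route 2 ($138k), Brightly→Route 7 ($122k), Ridgeline→Route 3 ($126k), Delta→Route 4 ($81k), Flint→Route 5 ($132k), Iris→Route 1 ($29k) — total 138+122+126+81+132+29 = $628k.
Row-greedy (each carrier in turn takes its best remaining route) gives $598k, worse by 30.
Next-best assignment: Umbra→Route 2, Brightly→Route 1, Ridgeline→Route 3, Delta→Route 4, Flint→Route 5, Iris→Route 7 = $613k.
Swapping Brightly↔Delta (Brightly→Route 4 $50k, Delta→Route 7 $76k) loses 77.
Checked against all permutations: $628k is optimal.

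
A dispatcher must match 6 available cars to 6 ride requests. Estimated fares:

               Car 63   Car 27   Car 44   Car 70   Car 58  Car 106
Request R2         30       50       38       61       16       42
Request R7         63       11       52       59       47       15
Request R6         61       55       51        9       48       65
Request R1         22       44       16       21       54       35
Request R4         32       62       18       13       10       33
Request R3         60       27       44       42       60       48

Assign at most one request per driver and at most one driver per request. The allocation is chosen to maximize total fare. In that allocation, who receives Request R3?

Car 63 receives Request R3.

Optimal: Car 63→Request R3 ($60), Car 27→Request R4 ($62), Car 44→Request R7 ($52), Car 70→Request R2 ($61), Car 58→Request R1 ($54), Car 106→Request R6 ($65) — total 60+62+52+61+54+65 = $354.
Column-greedy (each request in turn goes to its best remaining driver) gives $349, worse by 5.
Car 63's own top request is Request R7 ($63), but forcing Car 63→Request R7 and reassigning the rest optimally gives only $349 — worse by 5.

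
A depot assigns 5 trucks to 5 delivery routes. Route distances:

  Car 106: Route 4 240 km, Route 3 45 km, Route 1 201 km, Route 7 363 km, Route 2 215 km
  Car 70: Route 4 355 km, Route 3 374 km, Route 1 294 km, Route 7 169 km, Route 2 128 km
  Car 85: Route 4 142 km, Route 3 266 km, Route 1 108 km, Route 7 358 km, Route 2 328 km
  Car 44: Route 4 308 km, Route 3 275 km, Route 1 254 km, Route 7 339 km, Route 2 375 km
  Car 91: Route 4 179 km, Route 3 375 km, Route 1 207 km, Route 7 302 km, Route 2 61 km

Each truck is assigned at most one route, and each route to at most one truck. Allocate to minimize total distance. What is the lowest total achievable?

This is a one-to-one assignment (minimum-cost bipartite matching).
Optimal: Car 106→Route 3 (45 km), Car 70→Route 7 (169 km), Car 85→Route 4 (142 km), Car 44→Route 1 (254 km), Car 91→Route 2 (61 km) — total 45+169+142+254+61 = 671 km.
Column-greedy (each route in turn goes to its cheapest remaining truck) gives 938 km, worse by 267.
Next-best assignment: Car 106→Route 3, Car 70→Route 7, Car 85→Route 1, Car 44→Route 4, Car 91→Route 2 = 691 km.
Checked against all permutations: 671 km is optimal.

Minimum total: 671 km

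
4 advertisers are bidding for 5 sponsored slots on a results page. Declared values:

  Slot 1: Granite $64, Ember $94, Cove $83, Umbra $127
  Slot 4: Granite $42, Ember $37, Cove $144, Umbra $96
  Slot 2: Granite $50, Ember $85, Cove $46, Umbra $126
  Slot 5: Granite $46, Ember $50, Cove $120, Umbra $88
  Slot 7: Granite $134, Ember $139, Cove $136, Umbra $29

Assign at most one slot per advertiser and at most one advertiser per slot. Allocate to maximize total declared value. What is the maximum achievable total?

Optimal: Granite→Slot 7 ($134), Ember→Slot 1 ($94), Cove→Slot 4 ($144), Umbra→Slot 2 ($126) — total 134+94+144+126 = $498.
Next-best assignment: Granite→Slot 7, Ember→Slot 2, Cove→Slot 4, Umbra→Slot 1 = $490.
Every other assignment is strictly worse.

Max total: $498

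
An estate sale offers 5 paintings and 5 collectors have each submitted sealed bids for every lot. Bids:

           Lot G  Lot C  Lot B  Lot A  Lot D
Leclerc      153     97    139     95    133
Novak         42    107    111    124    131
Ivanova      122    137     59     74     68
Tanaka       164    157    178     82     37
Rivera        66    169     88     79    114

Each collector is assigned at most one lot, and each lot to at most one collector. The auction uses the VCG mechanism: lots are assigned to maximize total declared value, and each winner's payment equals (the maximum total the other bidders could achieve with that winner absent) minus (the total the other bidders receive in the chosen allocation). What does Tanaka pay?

Tanaka pays $13.

Efficient allocation: Leclerc→Lot D ($133), Novak→Lot A ($124), Ivanova→Lot G ($122), Tanaka→Lot B ($178), Rivera→Lot C ($169); total welfare W = $726.
Tanaka receives Lot B at value $178, so the others get W − 178 = $548.
Without Tanaka: best allocation of the remaining 4 bidders over all 5 lots is Leclerc→Lot B ($139), Novak→Lot D ($131), Ivanova→Lot G ($122), Rivera→Lot C ($169), total $561.
VCG payment = (others' best without Tanaka) − (others' welfare with Tanaka) = 561 − 548 = $13.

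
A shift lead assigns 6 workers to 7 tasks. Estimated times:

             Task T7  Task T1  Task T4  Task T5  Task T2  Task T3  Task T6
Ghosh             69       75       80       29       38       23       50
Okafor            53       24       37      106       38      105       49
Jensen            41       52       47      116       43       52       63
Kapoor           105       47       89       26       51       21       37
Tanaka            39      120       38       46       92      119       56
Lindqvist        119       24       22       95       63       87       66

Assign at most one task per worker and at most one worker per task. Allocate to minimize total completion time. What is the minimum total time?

Optimal: Ghosh→Task T3 (23 min), Okafor→Task T1 (24 min), Jensen→Task T2 (43 min), Kapoor→Task T5 (26 min), Tanaka→Task T7 (39 min), Lindqvist→Task T4 (22 min) — total 23+24+43+26+39+22 = 177 min.
Column-greedy (each task in turn goes to its cheapest remaining worker) gives 201 min, worse by 24.
No other one-to-one assignment undercuts 177 min.

Minimum total: 177 min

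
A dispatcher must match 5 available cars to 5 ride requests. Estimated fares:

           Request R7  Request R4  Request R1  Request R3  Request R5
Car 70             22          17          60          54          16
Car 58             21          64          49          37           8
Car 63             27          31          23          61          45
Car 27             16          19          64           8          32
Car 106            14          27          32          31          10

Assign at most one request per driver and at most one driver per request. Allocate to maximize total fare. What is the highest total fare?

Optimal: Car 70→Request R3 ($54), Car 58→Request R4 ($64), Car 63→Request R5 ($45), Car 27→Request R1 ($64), Car 106→Request R7 ($14) — total 54+64+45+64+14 = $241.
Row-greedy (each driver in turn takes its best remaining request) gives $231, worse by 10.
Next-best assignment: Car 70→Request R1, Car 58→Request R4, Car 63→Request R3, Car 27→Request R5, Car 106→Request R7 = $231.
No other one-to-one assignment exceeds $241.

Max total: $241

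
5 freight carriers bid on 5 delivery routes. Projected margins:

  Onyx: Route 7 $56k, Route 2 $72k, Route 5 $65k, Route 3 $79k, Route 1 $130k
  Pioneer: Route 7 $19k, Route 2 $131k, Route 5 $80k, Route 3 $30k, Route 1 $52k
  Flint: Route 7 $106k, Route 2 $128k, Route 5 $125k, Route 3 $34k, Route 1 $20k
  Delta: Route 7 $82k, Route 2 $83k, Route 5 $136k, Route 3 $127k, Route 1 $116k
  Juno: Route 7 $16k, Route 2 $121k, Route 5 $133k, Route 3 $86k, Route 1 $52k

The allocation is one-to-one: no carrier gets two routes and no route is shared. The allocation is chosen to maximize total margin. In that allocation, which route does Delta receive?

Optimal: Onyx→Route 1 ($130k), Pioneer→Route 2 ($131k), Flint→Route 7 ($106k), Delta→Route 3 ($127k), Juno→Route 5 ($133k) — total 130+131+106+127+133 = $627k.
Row-greedy (each carrier in turn takes its best remaining route) gives $529k, worse by 98.
Delta's own top route is Route 5 ($136k), but forcing Delta→Route 5 and reassigning the rest optimally gives only $589k — worse by 38.

Delta receives Route 3.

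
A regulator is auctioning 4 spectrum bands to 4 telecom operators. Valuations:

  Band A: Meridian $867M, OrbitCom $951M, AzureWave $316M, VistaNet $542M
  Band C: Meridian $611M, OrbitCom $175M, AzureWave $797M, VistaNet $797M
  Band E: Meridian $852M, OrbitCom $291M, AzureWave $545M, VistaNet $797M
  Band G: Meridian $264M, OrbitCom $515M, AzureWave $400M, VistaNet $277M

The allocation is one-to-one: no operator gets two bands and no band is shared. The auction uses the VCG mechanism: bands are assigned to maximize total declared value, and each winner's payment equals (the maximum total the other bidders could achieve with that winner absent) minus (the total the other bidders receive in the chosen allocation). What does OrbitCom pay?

OrbitCom pays $412M.

Efficient allocation: Meridian→Band E ($852M), OrbitCom→Band A ($951M), AzureWave→Band G ($400M), VistaNet→Band C ($797M); total welfare W = $3000M.
OrbitCom receives Band A at value $951M, so the others get W − 951 = $2049M.
Without OrbitCom: best allocation of the remaining 3 bidders over all 4 bands is Meridian→Band A ($867M), AzureWave→Band C ($797M), VistaNet→Band E ($797M), total $2461M.
VCG payment = (others' best without OrbitCom) − (others' welfare with OrbitCom) = 2461 − 2049 = $412M.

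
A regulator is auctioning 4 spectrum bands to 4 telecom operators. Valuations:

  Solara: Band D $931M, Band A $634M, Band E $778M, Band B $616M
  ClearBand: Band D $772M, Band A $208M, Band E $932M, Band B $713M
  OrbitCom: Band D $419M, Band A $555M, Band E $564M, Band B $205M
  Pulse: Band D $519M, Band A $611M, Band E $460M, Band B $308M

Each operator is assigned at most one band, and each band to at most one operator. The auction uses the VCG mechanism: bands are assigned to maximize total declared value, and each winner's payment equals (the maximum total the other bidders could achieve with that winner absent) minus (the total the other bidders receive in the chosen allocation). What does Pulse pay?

Pulse pays $210M.

Efficient allocation: Solara→Band D ($931M), ClearBand→Band B ($713M), OrbitCom→Band E ($564M), Pulse→Band A ($611M); total welfare W = $2819M.
Pulse receives Band A at value $611M, so the others get W − 611 = $2208M.
Without Pulse: best allocation of the remaining 3 bidders over all 4 bands is Solara→Band D ($931M), ClearBand→Band E ($932M), OrbitCom→Band A ($555M), total $2418M.
VCG payment = (others' best without Pulse) − (others' welfare with Pulse) = 2418 − 2208 = $210M.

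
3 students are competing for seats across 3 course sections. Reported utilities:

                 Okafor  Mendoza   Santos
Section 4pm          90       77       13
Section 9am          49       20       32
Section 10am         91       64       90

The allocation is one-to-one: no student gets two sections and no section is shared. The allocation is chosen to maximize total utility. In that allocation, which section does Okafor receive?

Optimal: Okafor→Section 9am (49 points), Mendoza→Section 4pm (77 points), Santos→Section 10am (90 points) — total 49+77+90 = 216 points.
Column-greedy (each section in turn goes to its best remaining student) gives 186 points, worse by 30.
Next-best assignment: Okafor→Section 4pm, Mendoza→Section 9am, Santos→Section 10am = 200 points.
Every other assignment is strictly worse.
Okafor's own top section is Section 10am (91 points), but forcing Okafor→Section 10am and reassigning the rest optimally gives only 200 points — worse by 16.

Okafor receives Section 9am.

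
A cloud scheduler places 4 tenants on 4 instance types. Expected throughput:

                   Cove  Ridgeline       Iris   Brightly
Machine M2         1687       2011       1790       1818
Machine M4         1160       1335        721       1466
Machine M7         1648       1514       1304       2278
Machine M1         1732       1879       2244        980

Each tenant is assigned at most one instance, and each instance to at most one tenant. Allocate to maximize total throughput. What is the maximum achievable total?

Max total: 7693 ops/s

Optimal: Cove→Machine M4 (1160 ops/s), Ridgeline→Machine M2 (2011 ops/s), Iris→Machine M1 (2244 ops/s), Brightly→Machine M7 (2278 ops/s) — total 1160+2011+2244+2278 = 7693 ops/s.
Next-best assignment: Cove→Machine M2, Ridgeline→Machine M4, Iris→Machine M1, Brightly→Machine M7 = 7544 ops/s.
Swapping Brightly↔Cove (Brightly→Machine M4 1466 ops/s, Cove→Machine M7 1648 ops/s) loses 324.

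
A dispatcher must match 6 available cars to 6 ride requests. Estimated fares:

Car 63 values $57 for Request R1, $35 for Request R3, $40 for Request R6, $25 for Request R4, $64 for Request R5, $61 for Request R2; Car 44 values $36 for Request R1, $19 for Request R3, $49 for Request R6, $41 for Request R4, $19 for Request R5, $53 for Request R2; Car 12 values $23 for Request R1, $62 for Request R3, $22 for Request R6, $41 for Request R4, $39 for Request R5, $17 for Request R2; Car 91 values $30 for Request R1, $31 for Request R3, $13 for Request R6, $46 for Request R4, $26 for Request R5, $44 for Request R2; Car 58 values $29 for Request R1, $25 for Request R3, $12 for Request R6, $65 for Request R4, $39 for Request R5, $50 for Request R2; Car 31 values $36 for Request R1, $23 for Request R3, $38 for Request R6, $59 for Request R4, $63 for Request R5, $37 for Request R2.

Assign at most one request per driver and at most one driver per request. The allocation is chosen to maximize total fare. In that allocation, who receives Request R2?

Optimal: Car 63→Request R1 ($57), Car 44→Request R6 ($49), Car 12→Request R3 ($62), Car 91→Request R2 ($44), Car 58→Request R4 ($65), Car 31→Request R5 ($63) — total 57+49+62+44+65+63 = $340.
Max-entry greedy (repeatedly take the single best remaining cell) gives $312, worse by 28.
Swapping Car 12↔Car 63 (Car 12→Request R1 $23, Car 63→Request R3 $35) loses 61.
Car 91's own top request is Request R4 ($46), but forcing Car 91→Request R4 and reassigning the rest optimally gives only $327 — worse by 13.

Car 91 receives Request R2.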